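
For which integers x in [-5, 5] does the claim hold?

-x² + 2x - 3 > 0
Over all integers in [-5, 5], LHS − RHS is largest at x = 1, where it equals -2:
x = 1: LHS = -1² + 2·1 - 3 = -2; -2 > 0 — FAILS
At the ends of the range:
x = -5: LHS = -(-5)² + 2·(-5) - 3 = -38; -38 > 0 — FAILS
x = 5: LHS = -5² + 2·5 - 3 = -18; -18 > 0 — FAILS
Hence LHS − RHS is never positive, i.e. LHS ≤ RHS throughout, so the claimed relation (>) fails for every integer in [-5, 5].

Answer: None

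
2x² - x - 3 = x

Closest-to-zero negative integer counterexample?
Testing negative integers from -1 downward:
x = -1: LHS = 2·(-1)² - (-1) - 3 = 0; 0 = -1 — FAILS  ← closest negative counterexample to 0

Answer: x = -1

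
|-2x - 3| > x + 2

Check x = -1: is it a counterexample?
Substitute x = -1 into the relation:
x = -1: LHS = |-2·(-1) - 3| = |-1| = 1, RHS = (-1) + 2 = 1; 1 > 1 — FAILS

Since the claim fails at x = -1, this value is a counterexample.

Answer: Yes, x = -1 is a counterexample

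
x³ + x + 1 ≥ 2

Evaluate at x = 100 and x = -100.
x = 100: LHS = 100³ + 100 + 1 = 1000101; 1000101 ≥ 2 — holds
x = -100: LHS = (-100)³ + (-100) + 1 = -1000099; -1000099 ≥ 2 — FAILS

Answer: Partially: holds for x = 100, fails for x = -100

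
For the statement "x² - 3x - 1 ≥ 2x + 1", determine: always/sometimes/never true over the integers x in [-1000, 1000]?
Holds at x = -1: LHS = (-1)² - 3·(-1) - 1 = 3, RHS = 2·(-1) + 1 = -1; 3 ≥ -1 — holds
Fails at x = 0: LHS = 0² - 3·0 - 1 = -1, RHS = 2·0 + 1 = 1; -1 ≥ 1 — FAILS
It is satisfied by some integers in the range but not all.

Answer: Sometimes true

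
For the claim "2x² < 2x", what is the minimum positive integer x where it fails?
Testing positive integers:
x = 1: LHS = 2·1² = 2, RHS = 2·1 = 2; 2 < 2 — FAILS  ← smallest positive counterexample

Answer: x = 1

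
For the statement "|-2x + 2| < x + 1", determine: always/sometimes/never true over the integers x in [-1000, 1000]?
Holds at x = 1: LHS = |-2·1 + 2| = |0| = 0, RHS = 1 + 1 = 2; 0 < 2 — holds
Fails at x = 0: LHS = |-2·0 + 2| = |2| = 2, RHS = 0 + 1 = 1; 2 < 1 — FAILS
It is satisfied by some integers in the range but not all.

Answer: Sometimes true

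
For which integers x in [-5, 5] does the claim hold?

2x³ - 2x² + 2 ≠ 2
Holds for: {-5, -4, -3, -2, -1, 2, 3, 4, 5}
Fails for: {0, 1}

Answer: {-5, -4, -3, -2, -1, 2, 3, 4, 5}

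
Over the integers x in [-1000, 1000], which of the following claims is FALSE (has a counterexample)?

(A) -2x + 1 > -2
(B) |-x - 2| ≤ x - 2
(A) x = 2: LHS = -2·2 + 1 = -3; -3 > -2 — FAILS
(B) x = 0: LHS = |-0 - 2| = |-2| = 2, RHS = 0 - 2 = -2; 2 ≤ -2 — FAILS

Answer: Both A and B are false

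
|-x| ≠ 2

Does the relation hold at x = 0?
x = 0: LHS = |-0| = |0| = 0; 0 ≠ 2 — holds

The relation is satisfied at x = 0.

Answer: Yes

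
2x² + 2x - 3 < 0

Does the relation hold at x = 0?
x = 0: LHS = 2·0² + 2·0 - 3 = -3; -3 < 0 — holds

The relation is satisfied at x = 0.

Answer: Yes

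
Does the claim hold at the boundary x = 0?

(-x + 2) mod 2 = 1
x = 0: LHS = (-0 + 2) mod 2 = 2 mod 2 = 0; 0 = 1 — FAILS

The relation fails at x = 0, so x = 0 is a counterexample.

Answer: No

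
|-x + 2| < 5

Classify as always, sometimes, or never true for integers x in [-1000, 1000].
Holds at x = 0: LHS = |-0 + 2| = |2| = 2; 2 < 5 — holds
Fails at x = -3: LHS = |-(-3) + 2| = |5| = 5; 5 < 5 — FAILS
It is satisfied by some integers in the range but not all.

Answer: Sometimes true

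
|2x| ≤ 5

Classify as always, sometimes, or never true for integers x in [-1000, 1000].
Holds at x = 0: LHS = |2·0| = |0| = 0; 0 ≤ 5 — holds
Fails at x = 3: LHS = |2·3| = |6| = 6; 6 ≤ 5 — FAILS
It is satisfied by some integers in the range but not all.

Answer: Sometimes true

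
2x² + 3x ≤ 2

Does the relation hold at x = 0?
x = 0: LHS = 2·0² + 3·0 = 0; 0 ≤ 2 — holds

The relation is satisfied at x = 0.

Answer: Yes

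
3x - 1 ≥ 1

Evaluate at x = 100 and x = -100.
x = 100: LHS = 3·100 - 1 = 299; 299 ≥ 1 — holds
x = -100: LHS = 3·(-100) - 1 = -301; -301 ≥ 1 — FAILS

Answer: Partially: holds for x = 100, fails for x = -100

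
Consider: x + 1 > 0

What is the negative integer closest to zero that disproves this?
Testing negative integers from -1 downward:
x = -1: LHS = (-1) + 1 = 0; 0 > 0 — FAILS  ← closest negative counterexample to 0

Answer: x = -1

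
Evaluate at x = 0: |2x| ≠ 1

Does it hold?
x = 0: LHS = |2·0| = |0| = 0; 0 ≠ 1 — holds

The relation is satisfied at x = 0.

Answer: Yes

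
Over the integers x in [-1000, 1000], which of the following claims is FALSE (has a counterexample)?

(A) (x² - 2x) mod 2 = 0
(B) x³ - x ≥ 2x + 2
(A) x = 1: LHS = (1² - 2·1) mod 2 = (-1) mod 2 = 1; 1 = 0 — FAILS
(B) x = 0: LHS = 0³ - 0 = 0, RHS = 2·0 + 2 = 2; 0 ≥ 2 — FAILS

Answer: Both A and B are false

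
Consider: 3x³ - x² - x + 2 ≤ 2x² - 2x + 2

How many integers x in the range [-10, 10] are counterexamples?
Counterexamples in [-10, 10]: {1, 2, 3, 4, 5, 6, 7, 8, 9, 10}.

Counting them gives 10 values.

Answer: 10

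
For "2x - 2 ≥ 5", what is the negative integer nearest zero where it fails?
Testing negative integers from -1 downward:
x = -1: LHS = 2·(-1) - 2 = -4; -4 ≥ 5 — FAILS  ← closest negative counterexample to 0

Answer: x = -1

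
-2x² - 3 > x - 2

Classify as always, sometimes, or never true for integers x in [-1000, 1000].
Over all integers in [-1000, 1000], LHS − RHS is largest at x = 0, where it equals -1:
x = 0: LHS = -2·0² - 3 = -3, RHS = 0 - 2 = -2; -3 > -2 — FAILS
At the ends of the range:
x = -1000: LHS = -2·(-1000)² - 3 = -2000003, RHS = (-1000) - 2 = -1002; -2000003 > -1002 — FAILS
x = 1000: LHS = -2·1000² - 3 = -2000003, RHS = 1000 - 2 = 998; -2000003 > 998 — FAILS
Hence LHS − RHS is never positive, i.e. LHS ≤ RHS throughout, so the claimed relation (>) fails for every integer in [-1000, 1000].

No integer in the range satisfies it.

Answer: Never true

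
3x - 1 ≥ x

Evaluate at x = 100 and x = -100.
x = 100: LHS = 3·100 - 1 = 299; 299 ≥ 100 — holds
x = -100: LHS = 3·(-100) - 1 = -301; -301 ≥ -100 — FAILS

Answer: Partially: holds for x = 100, fails for x = -100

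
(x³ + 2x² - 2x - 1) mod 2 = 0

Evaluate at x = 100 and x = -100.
x = 100: LHS = (100³ + 2·100² - 2·100 - 1) mod 2 = 1019799 mod 2 = 1; 1 = 0 — FAILS
x = -100: LHS = ((-100)³ + 2·(-100)² - 2·(-100) - 1) mod 2 = (-979801) mod 2 = 1; 1 = 0 — FAILS

Answer: No, fails for both x = 100 and x = -100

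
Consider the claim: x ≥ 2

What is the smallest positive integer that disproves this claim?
Testing positive integers:
x = 1: 1 ≥ 2 — FAILS  ← smallest positive counterexample

Answer: x = 1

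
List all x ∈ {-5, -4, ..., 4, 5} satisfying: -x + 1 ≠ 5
Holds for: {-5, -3, -2, -1, 0, 1, 2, 3, 4, 5}
Fails for: {-4}

Answer: {-5, -3, -2, -1, 0, 1, 2, 3, 4, 5}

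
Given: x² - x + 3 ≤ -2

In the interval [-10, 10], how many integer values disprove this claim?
Counterexamples in [-10, 10]: {-10, -9, -8, -7, -6, -5, -4, -3, -2, -1, 0, 1, 2, 3, 4, 5, 6, 7, 8, 9, 10}.

Counting them gives 21 values.

Answer: 21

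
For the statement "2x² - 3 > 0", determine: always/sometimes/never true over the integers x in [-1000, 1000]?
Holds at x = 2: LHS = 2·2² - 3 = 5; 5 > 0 — holds
Fails at x = 0: LHS = 2·0² - 3 = -3; -3 > 0 — FAILS
It is satisfied by some integers in the range but not all.

Answer: Sometimes true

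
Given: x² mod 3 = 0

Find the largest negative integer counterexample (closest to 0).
Testing negative integers from -1 downward:
x = -1: LHS = ((-1)²) mod 3 = 1 mod 3 = 1; 1 = 0 — FAILS  ← closest negative counterexample to 0

Answer: x = -1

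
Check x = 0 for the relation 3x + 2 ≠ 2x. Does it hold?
x = 0: LHS = 3·0 + 2 = 2, RHS = 2·0 = 0; 2 ≠ 0 — holds

The relation is satisfied at x = 0.

Answer: Yes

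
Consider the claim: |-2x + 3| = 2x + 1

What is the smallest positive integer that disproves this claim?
Testing positive integers:
x = 1: LHS = |-2·1 + 3| = |1| = 1, RHS = 2·1 + 1 = 3; 1 = 3 — FAILS  ← smallest positive counterexample

Answer: x = 1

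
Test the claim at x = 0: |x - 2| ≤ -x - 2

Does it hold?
x = 0: LHS = |0 - 2| = |-2| = 2, RHS = -0 - 2 = -2; 2 ≤ -2 — FAILS

The relation fails at x = 0, so x = 0 is a counterexample.

Answer: No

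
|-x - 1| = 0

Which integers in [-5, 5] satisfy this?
Holds for: {-1}
Fails for: {-5, -4, -3, -2, 0, 1, 2, 3, 4, 5}

Answer: {-1}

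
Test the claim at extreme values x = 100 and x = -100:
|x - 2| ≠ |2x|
x = 100: LHS = |100 - 2| = |98| = 98, RHS = |2·100| = |200| = 200; 98 ≠ 200 — holds
x = -100: LHS = |(-100) - 2| = |-102| = 102, RHS = |2·(-100)| = |-200| = 200; 102 ≠ 200 — holds

Answer: Yes, holds for both x = 100 and x = -100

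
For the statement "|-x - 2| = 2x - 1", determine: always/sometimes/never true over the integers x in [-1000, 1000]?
Holds at x = 3: LHS = |-3 - 2| = |-5| = 5, RHS = 2·3 - 1 = 5; 5 = 5 — holds
Fails at x = 0: LHS = |-0 - 2| = |-2| = 2, RHS = 2·0 - 1 = -1; 2 = -1 — FAILS
It is satisfied by some integers in the range but not all.

Answer: Sometimes true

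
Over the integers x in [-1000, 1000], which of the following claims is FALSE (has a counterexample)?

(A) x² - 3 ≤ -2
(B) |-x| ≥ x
(A) x = 2: LHS = 2² - 3 = 1; 1 ≤ -2 — FAILS

(B) Over all integers in [-1000, 1000], LHS − RHS is smallest at x = 0, where it equals 0:
x = 0: LHS = |-0| = |0| = 0; 0 ≥ 0 — holds
At the ends of the range:
x = -1000: LHS = |-(-1000)| = |1000| = 1000; 1000 ≥ -1000 — holds
x = 1000: LHS = |-1000| = 1000; 1000 ≥ 1000 — holds
Hence LHS − RHS is never negative, i.e. LHS ≥ RHS throughout, so the relation holds for every integer in [-1000, 1000].

Only (A) has a counterexample.

Answer: A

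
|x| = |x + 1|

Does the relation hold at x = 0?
x = 0: LHS = |0| = 0, RHS = |0 + 1| = |1| = 1; 0 = 1 — FAILS

The relation fails at x = 0, so x = 0 is a counterexample.

Answer: No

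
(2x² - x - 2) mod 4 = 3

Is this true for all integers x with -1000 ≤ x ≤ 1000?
The claim fails at x = 0:
x = 0: LHS = (2·0² - 0 - 2) mod 4 = (-2) mod 4 = 2; 2 = 3 — FAILS

Because a single integer refutes it, the statement is false.

Answer: False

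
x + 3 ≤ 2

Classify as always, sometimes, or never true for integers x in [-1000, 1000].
Holds at x = -1: LHS = (-1) + 3 = 2; 2 ≤ 2 — holds
Fails at x = 0: LHS = 0 + 3 = 3; 3 ≤ 2 — FAILS
It is satisfied by some integers in the range but not all.

Answer: Sometimes true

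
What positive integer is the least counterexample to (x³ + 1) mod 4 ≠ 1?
Testing positive integers:
x = 1: LHS = (1³ + 1) mod 4 = 2 mod 4 = 2; 2 ≠ 1 — holds
x = 2: LHS = (2³ + 1) mod 4 = 9 mod 4 = 1; 1 ≠ 1 — FAILS  ← smallest positive counterexample

Answer: x = 2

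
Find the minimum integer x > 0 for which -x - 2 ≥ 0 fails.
Testing positive integers:
x = 1: LHS = -1 - 2 = -3; -3 ≥ 0 — FAILS  ← smallest positive counterexample

Answer: x = 1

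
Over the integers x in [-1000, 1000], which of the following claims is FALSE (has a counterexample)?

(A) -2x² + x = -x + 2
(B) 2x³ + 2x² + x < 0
(A) x = 0: LHS = -2·0² + 0 = 0, RHS = -0 + 2 = 2; 0 = 2 — FAILS
(B) x = 0: LHS = 2·0³ + 2·0² + 0 = 0; 0 < 0 — FAILS

Answer: Both A and B are false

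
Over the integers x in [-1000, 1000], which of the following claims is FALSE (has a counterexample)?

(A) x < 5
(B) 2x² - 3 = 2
(A) x = 5: 5 < 5 — FAILS
(B) x = 0: LHS = 2·0² - 3 = -3; -3 = 2 — FAILS

Answer: Both A and B are false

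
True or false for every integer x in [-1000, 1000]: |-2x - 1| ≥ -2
An absolute value is never negative, so the left side is ≥ 0 for every x, while the right side is -2. Tightest case in [-1000, 1000] is x = 0:
x = 0: LHS = |-2·0 - 1| = |-1| = 1; 1 ≥ -2 — holds
Hence LHS − RHS is never negative, i.e. LHS ≥ RHS throughout, so the relation holds for every integer in [-1000, 1000].

No counterexample exists.

Answer: True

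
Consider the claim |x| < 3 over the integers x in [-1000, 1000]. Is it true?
The claim fails at x = 3:
x = 3: LHS = |3| = 3; 3 < 3 — FAILS

Because a single integer refutes it, the statement is false.

Answer: False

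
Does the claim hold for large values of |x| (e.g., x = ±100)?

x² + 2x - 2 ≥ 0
x = 100: LHS = 100² + 2·100 - 2 = 10198; 10198 ≥ 0 — holds
x = -100: LHS = (-100)² + 2·(-100) - 2 = 9798; 9798 ≥ 0 — holds

Answer: Yes, holds for both x = 100 and x = -100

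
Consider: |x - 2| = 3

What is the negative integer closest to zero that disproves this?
Testing negative integers from -1 downward:
x = -1: LHS = |(-1) - 2| = |-3| = 3; 3 = 3 — holds
x = -2: LHS = |(-2) - 2| = |-4| = 4; 4 = 3 — FAILS  ← closest negative counterexample to 0

Answer: x = -2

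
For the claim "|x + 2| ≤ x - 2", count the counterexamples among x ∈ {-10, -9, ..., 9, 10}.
Counterexamples in [-10, 10]: {-10, -9, -8, -7, -6, -5, -4, -3, -2, -1, 0, 1, 2, 3, 4, 5, 6, 7, 8, 9, 10}.

Counting them gives 21 values.

Answer: 21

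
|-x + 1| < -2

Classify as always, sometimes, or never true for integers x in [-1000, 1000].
An absolute value is never negative, so the left side is ≥ 0 for every x, while the right side is -2. Tightest case in [-1000, 1000] is x = 1:
x = 1: LHS = |-1 + 1| = |0| = 0; 0 < -2 — FAILS
Hence LHS − RHS is never negative, i.e. LHS ≥ RHS throughout, so the claimed relation (<) fails for every integer in [-1000, 1000].

No integer in the range satisfies it.

Answer: Never true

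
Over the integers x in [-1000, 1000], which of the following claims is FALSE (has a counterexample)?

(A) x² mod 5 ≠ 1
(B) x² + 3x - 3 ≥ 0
(A) x = 1: LHS = (1²) mod 5 = 1 mod 5 = 1; 1 ≠ 1 — FAILS
(B) x = 0: LHS = 0² + 3·0 - 3 = -3; -3 ≥ 0 — FAILS

Answer: Both A and B are false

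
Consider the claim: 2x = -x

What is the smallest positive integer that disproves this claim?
Testing positive integers:
x = 1: LHS = 2·1 = 2; 2 = -1 — FAILS  ← smallest positive counterexample

Answer: x = 1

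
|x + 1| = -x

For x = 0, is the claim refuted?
Substitute x = 0 into the relation:
x = 0: LHS = |0 + 1| = |1| = 1, RHS = -0 = 0; 1 = 0 — FAILS

Since the claim fails at x = 0, this value is a counterexample.

Answer: Yes, x = 0 is a counterexample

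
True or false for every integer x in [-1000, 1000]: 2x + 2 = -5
The claim fails at x = 0:
x = 0: LHS = 2·0 + 2 = 2; 2 = -5 — FAILS

Because a single integer refutes it, the statement is false.

Answer: False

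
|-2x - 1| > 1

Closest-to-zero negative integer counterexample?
Testing negative integers from -1 downward:
x = -1: LHS = |-2·(-1) - 1| = |1| = 1; 1 > 1 — FAILS  ← closest negative counterexample to 0

Answer: x = -1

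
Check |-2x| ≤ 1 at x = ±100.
x = 100: LHS = |-2·100| = |-200| = 200; 200 ≤ 1 — FAILS
x = -100: LHS = |-2·(-100)| = |200| = 200; 200 ≤ 1 — FAILS

Answer: No, fails for both x = 100 and x = -100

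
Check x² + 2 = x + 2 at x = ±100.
x = 100: LHS = 100² + 2 = 10002, RHS = 100 + 2 = 102; 10002 = 102 — FAILS
x = -100: LHS = (-100)² + 2 = 10002, RHS = (-100) + 2 = -98; 10002 = -98 — FAILS

Answer: No, fails for both x = 100 and x = -100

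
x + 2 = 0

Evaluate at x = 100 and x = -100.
x = 100: LHS = 100 + 2 = 102; 102 = 0 — FAILS
x = -100: LHS = (-100) + 2 = -98; -98 = 0 — FAILS

Answer: No, fails for both x = 100 and x = -100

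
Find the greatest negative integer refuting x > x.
Testing negative integers from -1 downward:
x = -1: -1 > -1 — FAILS  ← closest negative counterexample to 0

Answer: x = -1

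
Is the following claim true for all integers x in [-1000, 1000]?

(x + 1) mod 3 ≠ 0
The claim fails at x = -1:
x = -1: LHS = ((-1) + 1) mod 3 = 0 mod 3 = 0; 0 ≠ 0 — FAILS

Because a single integer refutes it, the statement is false.

Answer: False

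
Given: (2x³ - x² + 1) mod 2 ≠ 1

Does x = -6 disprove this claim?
Substitute x = -6 into the relation:
x = -6: LHS = (2·(-6)³ - (-6)² + 1) mod 2 = (-467) mod 2 = 1; 1 ≠ 1 — FAILS

Since the claim fails at x = -6, this value is a counterexample.

Answer: Yes, x = -6 is a counterexample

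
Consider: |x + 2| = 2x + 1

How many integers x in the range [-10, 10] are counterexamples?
Counterexamples in [-10, 10]: {-10, -9, -8, -7, -6, -5, -4, -3, -2, -1, 0, 2, 3, 4, 5, 6, 7, 8, 9, 10}.

Counting them gives 20 values.

Answer: 20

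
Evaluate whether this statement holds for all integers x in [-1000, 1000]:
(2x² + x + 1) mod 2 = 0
The claim fails at x = 0:
x = 0: LHS = (2·0² + 0 + 1) mod 2 = 1 mod 2 = 1; 1 = 0 — FAILS

Because a single integer refutes it, the statement is false.

Answer: False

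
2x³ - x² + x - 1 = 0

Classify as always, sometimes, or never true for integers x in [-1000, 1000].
Track d = LHS − RHS over the integers in [-1000, 1000]. Equality would need d = 0, but d changes sign only between consecutive integers, jumping over 0:
x = 0: LHS = 2·0³ - 0² + 0 - 1 = -1; -1 = 0 — FAILS  (d = -1)
x = 1: LHS = 2·1³ - 1² + 1 - 1 = 1; 1 = 0 — FAILS  (d = 1)
Away from these crossings d keeps a constant sign, and checking every integer in [-1000, 1000] confirms d ≠ 0 throughout. Hence the two sides are never equal, so the claimed relation (=) fails for every integer in [-1000, 1000].

No integer in the range satisfies it.

Answer: Never true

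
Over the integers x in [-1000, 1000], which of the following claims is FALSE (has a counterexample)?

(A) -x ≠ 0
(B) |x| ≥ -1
(A) x = 0: LHS = -0 = 0; 0 ≠ 0 — FAILS

(B) An absolute value is never negative, so the left side is ≥ 0 for every x, while the right side is -1. Tightest case in [-1000, 1000] is x = 0:
x = 0: LHS = |0| = 0; 0 ≥ -1 — holds
Hence LHS − RHS is never negative, i.e. LHS ≥ RHS throughout, so the relation holds for every integer in [-1000, 1000].

Only (A) has a counterexample.

Answer: A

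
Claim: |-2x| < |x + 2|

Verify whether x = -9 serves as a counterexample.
Substitute x = -9 into the relation:
x = -9: LHS = |-2·(-9)| = |18| = 18, RHS = |(-9) + 2| = |-7| = 7; 18 < 7 — FAILS

Since the claim fails at x = -9, this value is a counterexample.

Answer: Yes, x = -9 is a counterexample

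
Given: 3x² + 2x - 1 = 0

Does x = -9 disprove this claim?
Substitute x = -9 into the relation:
x = -9: LHS = 3·(-9)² + 2·(-9) - 1 = 224; 224 = 0 — FAILS

Since the claim fails at x = -9, this value is a counterexample.

Answer: Yes, x = -9 is a counterexample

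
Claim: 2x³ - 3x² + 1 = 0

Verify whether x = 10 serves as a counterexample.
Substitute x = 10 into the relation:
x = 10: LHS = 2·10³ - 3·10² + 1 = 1701; 1701 = 0 — FAILS

Since the claim fails at x = 10, this value is a counterexample.

Answer: Yes, x = 10 is a counterexample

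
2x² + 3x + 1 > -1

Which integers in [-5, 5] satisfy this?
Over all integers in [-5, 5], LHS − RHS is smallest at x = -1, where it equals 1:
x = -1: LHS = 2·(-1)² + 3·(-1) + 1 = 0; 0 > -1 — holds
At the ends of the range:
x = -5: LHS = 2·(-5)² + 3·(-5) + 1 = 36; 36 > -1 — holds
x = 5: LHS = 2·5² + 3·5 + 1 = 66; 66 > -1 — holds
Hence LHS − RHS is never zero or negative, i.e. LHS > RHS throughout, so the relation holds for every integer in [-5, 5].

Answer: All integers in [-5, 5]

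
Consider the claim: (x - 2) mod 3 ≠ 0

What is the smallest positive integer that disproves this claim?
Testing positive integers:
x = 1: LHS = (1 - 2) mod 3 = (-1) mod 3 = 2; 2 ≠ 0 — holds
x = 2: LHS = (2 - 2) mod 3 = 0 mod 3 = 0; 0 ≠ 0 — FAILS  ← smallest positive counterexample

Answer: x = 2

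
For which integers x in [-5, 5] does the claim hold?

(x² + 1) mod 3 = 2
Holds for: {-5, -4, -2, -1, 1, 2, 4, 5}
Fails for: {-3, 0, 3}

Answer: {-5, -4, -2, -1, 1, 2, 4, 5}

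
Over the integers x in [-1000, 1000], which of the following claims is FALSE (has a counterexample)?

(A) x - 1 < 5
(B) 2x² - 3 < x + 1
(A) x = 6: LHS = 6 - 1 = 5; 5 < 5 — FAILS
(B) x = 2: LHS = 2·2² - 3 = 5, RHS = 2 + 1 = 3; 5 < 3 — FAILS

Answer: Both A and B are false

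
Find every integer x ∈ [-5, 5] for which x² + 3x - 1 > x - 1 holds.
Holds for: {-5, -4, -3, 1, 2, 3, 4, 5}
Fails for: {-2, -1, 0}

Answer: {-5, -4, -3, 1, 2, 3, 4, 5}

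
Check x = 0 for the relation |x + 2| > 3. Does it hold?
x = 0: LHS = |0 + 2| = |2| = 2; 2 > 3 — FAILS

The relation fails at x = 0, so x = 0 is a counterexample.

Answer: No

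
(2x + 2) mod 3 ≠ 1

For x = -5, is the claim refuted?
Substitute x = -5 into the relation:
x = -5: LHS = (2·(-5) + 2) mod 3 = (-8) mod 3 = 1; 1 ≠ 1 — FAILS

Since the claim fails at x = -5, this value is a counterexample.

Answer: Yes, x = -5 is a counterexample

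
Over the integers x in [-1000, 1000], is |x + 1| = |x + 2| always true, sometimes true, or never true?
Track d = LHS − RHS over the integers in [-1000, 1000]. Equality would need d = 0, but d changes sign only between consecutive integers, jumping over 0:
x = -2: LHS = |(-2) + 1| = |-1| = 1, RHS = |(-2) + 2| = |0| = 0; 1 = 0 — FAILS  (d = 1)
x = -1: LHS = |(-1) + 1| = |0| = 0, RHS = |(-1) + 2| = |1| = 1; 0 = 1 — FAILS  (d = -1)
Away from these crossings d keeps a constant sign, and checking every integer in [-1000, 1000] confirms d ≠ 0 throughout. Hence the two sides are never equal, so the claimed relation (=) fails for every integer in [-1000, 1000].

No integer in the range satisfies it.

Answer: Never true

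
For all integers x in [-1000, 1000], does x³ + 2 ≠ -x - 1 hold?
Track d = LHS − RHS over the integers in [-1000, 1000]. Equality would need d = 0, but d changes sign only between consecutive integers, jumping over 0:
x = -2: LHS = (-2)³ + 2 = -6, RHS = -(-2) - 1 = 1; -6 ≠ 1 — holds  (d = -7)
x = -1: LHS = (-1)³ + 2 = 1, RHS = -(-1) - 1 = 0; 1 ≠ 0 — holds  (d = 1)
Away from these crossings d keeps a constant sign, and checking every integer in [-1000, 1000] confirms d ≠ 0 throughout. Hence the two sides are never equal, so the relation holds for every integer in [-1000, 1000].

No counterexample exists.

Answer: True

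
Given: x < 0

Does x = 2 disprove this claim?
Substitute x = 2 into the relation:
x = 2: 2 < 0 — FAILS

Since the claim fails at x = 2, this value is a counterexample.

Answer: Yes, x = 2 is a counterexample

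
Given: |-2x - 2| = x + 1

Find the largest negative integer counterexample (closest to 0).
Testing negative integers from -1 downward:
x = -1: LHS = |-2·(-1) - 2| = |0| = 0, RHS = (-1) + 1 = 0; 0 = 0 — holds
x = -2: LHS = |-2·(-2) - 2| = |2| = 2, RHS = (-2) + 1 = -1; 2 = -1 — FAILS  ← closest negative counterexample to 0

Answer: x = -2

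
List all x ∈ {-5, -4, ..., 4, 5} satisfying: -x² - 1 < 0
Over all integers in [-5, 5], LHS − RHS is largest at x = 0, where it equals -1:
x = 0: LHS = -0² - 1 = -1; -1 < 0 — holds
At the ends of the range:
x = -5: LHS = -(-5)² - 1 = -26; -26 < 0 — holds
x = 5: LHS = -5² - 1 = -26; -26 < 0 — holds
Hence LHS − RHS is never zero or positive, i.e. LHS < RHS throughout, so the relation holds for every integer in [-5, 5].

Answer: All integers in [-5, 5]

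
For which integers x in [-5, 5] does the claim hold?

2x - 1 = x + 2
Holds for: {3}
Fails for: {-5, -4, -3, -2, -1, 0, 1, 2, 4, 5}

Answer: {3}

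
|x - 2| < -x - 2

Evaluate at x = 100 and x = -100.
x = 100: LHS = |100 - 2| = |98| = 98, RHS = -100 - 2 = -102; 98 < -102 — FAILS
x = -100: LHS = |(-100) - 2| = |-102| = 102, RHS = -(-100) - 2 = 98; 102 < 98 — FAILS

Answer: No, fails for both x = 100 and x = -100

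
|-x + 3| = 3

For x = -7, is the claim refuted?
Substitute x = -7 into the relation:
x = -7: LHS = |-(-7) + 3| = |10| = 10; 10 = 3 — FAILS

Since the claim fails at x = -7, this value is a counterexample.

Answer: Yes, x = -7 is a counterexample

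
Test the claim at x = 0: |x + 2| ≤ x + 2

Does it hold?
x = 0: LHS = |0 + 2| = |2| = 2, RHS = 0 + 2 = 2; 2 ≤ 2 — holds

The relation is satisfied at x = 0.

Answer: Yes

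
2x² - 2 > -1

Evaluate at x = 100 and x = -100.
x = 100: LHS = 2·100² - 2 = 19998; 19998 > -1 — holds
x = -100: LHS = 2·(-100)² - 2 = 19998; 19998 > -1 — holds

Answer: Yes, holds for both x = 100 and x = -100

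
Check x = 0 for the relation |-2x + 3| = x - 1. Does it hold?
x = 0: LHS = |-2·0 + 3| = |3| = 3, RHS = 0 - 1 = -1; 3 = -1 — FAILS

The relation fails at x = 0, so x = 0 is a counterexample.

Answer: No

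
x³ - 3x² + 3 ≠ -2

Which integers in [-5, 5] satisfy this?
Track d = LHS − RHS over the integers in [-5, 5]. Equality would need d = 0, but d changes sign only between consecutive integers, jumping over 0:
x = -2: LHS = (-2)³ - 3·(-2)² + 3 = -17; -17 ≠ -2 — holds  (d = -15)
x = -1: LHS = (-1)³ - 3·(-1)² + 3 = -1; -1 ≠ -2 — holds  (d = 1)
Away from these crossings d keeps a constant sign, and checking every integer in [-5, 5] confirms d ≠ 0 throughout. Hence the two sides are never equal, so the relation holds for every integer in [-5, 5].

Answer: All integers in [-5, 5]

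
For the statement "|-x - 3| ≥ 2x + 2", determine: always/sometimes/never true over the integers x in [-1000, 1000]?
Holds at x = 0: LHS = |-0 - 3| = |-3| = 3, RHS = 2·0 + 2 = 2; 3 ≥ 2 — holds
Fails at x = 2: LHS = |-2 - 3| = |-5| = 5, RHS = 2·2 + 2 = 6; 5 ≥ 6 — FAILS
It is satisfied by some integers in the range but not all.

Answer: Sometimes true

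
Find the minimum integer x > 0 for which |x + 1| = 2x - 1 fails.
Testing positive integers:
x = 1: LHS = |1 + 1| = |2| = 2, RHS = 2·1 - 1 = 1; 2 = 1 — FAILS  ← smallest positive counterexample

Answer: x = 1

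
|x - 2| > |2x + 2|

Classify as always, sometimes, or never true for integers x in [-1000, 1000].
Holds at x = -1: LHS = |(-1) - 2| = |-3| = 3, RHS = |2·(-1) + 2| = |0| = 0; 3 > 0 — holds
Fails at x = 0: LHS = |0 - 2| = |-2| = 2, RHS = |2·0 + 2| = |2| = 2; 2 > 2 — FAILS
It is satisfied by some integers in the range but not all.

Answer: Sometimes true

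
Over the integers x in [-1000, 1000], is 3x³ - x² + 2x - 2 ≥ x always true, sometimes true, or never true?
Holds at x = 1: LHS = 3·1³ - 1² + 2·1 - 2 = 2; 2 ≥ 1 — holds
Fails at x = 0: LHS = 3·0³ - 0² + 2·0 - 2 = -2; -2 ≥ 0 — FAILS
It is satisfied by some integers in the range but not all.

Answer: Sometimes true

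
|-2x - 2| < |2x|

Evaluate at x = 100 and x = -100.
x = 100: LHS = |-2·100 - 2| = |-202| = 202, RHS = |2·100| = |200| = 200; 202 < 200 — FAILS
x = -100: LHS = |-2·(-100) - 2| = |198| = 198, RHS = |2·(-100)| = |-200| = 200; 198 < 200 — holds

Answer: Partially: fails for x = 100, holds for x = -100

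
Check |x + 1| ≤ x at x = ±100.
x = 100: LHS = |100 + 1| = |101| = 101; 101 ≤ 100 — FAILS
x = -100: LHS = |(-100) + 1| = |-99| = 99; 99 ≤ -100 — FAILS

Answer: No, fails for both x = 100 and x = -100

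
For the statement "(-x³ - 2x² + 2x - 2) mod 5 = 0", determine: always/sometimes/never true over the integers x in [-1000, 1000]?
Holds at x = -1: LHS = (-(-1)³ - 2·(-1)² + 2·(-1) - 2) mod 5 = (-5) mod 5 = 0; 0 = 0 — holds
Fails at x = 0: LHS = (-0³ - 2·0² + 2·0 - 2) mod 5 = (-2) mod 5 = 3; 3 = 0 — FAILS
It is satisfied by some integers in the range but not all.

Answer: Sometimes true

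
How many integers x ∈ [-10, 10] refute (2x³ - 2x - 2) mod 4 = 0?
Counterexamples in [-10, 10]: {-10, -9, -8, -7, -6, -5, -4, -3, -2, -1, 0, 1, 2, 3, 4, 5, 6, 7, 8, 9, 10}.

Counting them gives 21 values.

Answer: 21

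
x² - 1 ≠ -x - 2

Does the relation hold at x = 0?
x = 0: LHS = 0² - 1 = -1, RHS = -0 - 2 = -2; -1 ≠ -2 — holds

The relation is satisfied at x = 0.

Answer: Yes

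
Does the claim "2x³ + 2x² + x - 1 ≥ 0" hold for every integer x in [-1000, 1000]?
The claim fails at x = 0:
x = 0: LHS = 2·0³ + 2·0² + 0 - 1 = -1; -1 ≥ 0 — FAILS

Because a single integer refutes it, the statement is false.

Answer: False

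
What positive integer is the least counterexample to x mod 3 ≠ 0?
Testing positive integers:
x = 1: LHS = 1 mod 3 = 1; 1 ≠ 0 — holds
x = 2: LHS = 2 mod 3 = 2; 2 ≠ 0 — holds
x = 3: LHS = 3 mod 3 = 0; 0 ≠ 0 — FAILS  ← smallest positive counterexample

Answer: x = 3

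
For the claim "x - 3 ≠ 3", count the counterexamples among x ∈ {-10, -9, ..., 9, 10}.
Counterexamples in [-10, 10]: {6}.

Counting them gives 1 values.

Answer: 1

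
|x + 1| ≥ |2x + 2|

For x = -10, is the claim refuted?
Substitute x = -10 into the relation:
x = -10: LHS = |(-10) + 1| = |-9| = 9, RHS = |2·(-10) + 2| = |-18| = 18; 9 ≥ 18 — FAILS

Since the claim fails at x = -10, this value is a counterexample.

Answer: Yes, x = -10 is a counterexample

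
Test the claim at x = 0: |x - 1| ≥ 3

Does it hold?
x = 0: LHS = |0 - 1| = |-1| = 1; 1 ≥ 3 — FAILS

The relation fails at x = 0, so x = 0 is a counterexample.

Answer: No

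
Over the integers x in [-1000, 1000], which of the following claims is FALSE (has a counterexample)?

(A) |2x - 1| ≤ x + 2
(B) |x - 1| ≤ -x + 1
(A) x = -1: LHS = |2·(-1) - 1| = |-3| = 3, RHS = (-1) + 2 = 1; 3 ≤ 1 — FAILS
(B) x = 2: LHS = |2 - 1| = |1| = 1, RHS = -2 + 1 = -1; 1 ≤ -1 — FAILS

Answer: Both A and B are false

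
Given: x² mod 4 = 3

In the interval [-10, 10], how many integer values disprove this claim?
Counterexamples in [-10, 10]: {-10, -9, -8, -7, -6, -5, -4, -3, -2, -1, 0, 1, 2, 3, 4, 5, 6, 7, 8, 9, 10}.

Counting them gives 21 values.

Answer: 21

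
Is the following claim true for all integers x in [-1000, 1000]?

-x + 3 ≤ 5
The claim fails at x = -3:
x = -3: LHS = -(-3) + 3 = 6; 6 ≤ 5 — FAILS

Because a single integer refutes it, the statement is false.

Answer: False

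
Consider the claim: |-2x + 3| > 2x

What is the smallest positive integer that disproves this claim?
Testing positive integers:
x = 1: LHS = |-2·1 + 3| = |1| = 1, RHS = 2·1 = 2; 1 > 2 — FAILS  ← smallest positive counterexample

Answer: x = 1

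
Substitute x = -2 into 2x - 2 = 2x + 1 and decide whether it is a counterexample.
Substitute x = -2 into the relation:
x = -2: LHS = 2·(-2) - 2 = -6, RHS = 2·(-2) + 1 = -3; -6 = -3 — FAILS

Since the claim fails at x = -2, this value is a counterexample.

Answer: Yes, x = -2 is a counterexample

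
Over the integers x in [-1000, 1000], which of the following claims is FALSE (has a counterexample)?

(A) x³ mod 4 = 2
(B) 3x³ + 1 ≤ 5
(A) x = 0: LHS = (0³) mod 4 = 0 mod 4 = 0; 0 = 2 — FAILS
(B) x = 2: LHS = 3·2³ + 1 = 25; 25 ≤ 5 — FAILS

Answer: Both A and B are false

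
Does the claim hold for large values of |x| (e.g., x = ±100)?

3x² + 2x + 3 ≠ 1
x = 100: LHS = 3·100² + 2·100 + 3 = 30203; 30203 ≠ 1 — holds
x = -100: LHS = 3·(-100)² + 2·(-100) + 3 = 29803; 29803 ≠ 1 — holds

Answer: Yes, holds for both x = 100 and x = -100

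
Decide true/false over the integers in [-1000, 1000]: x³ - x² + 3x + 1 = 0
The claim fails at x = 0:
x = 0: LHS = 0³ - 0² + 3·0 + 1 = 1; 1 = 0 — FAILS

Because a single integer refutes it, the statement is false.

Answer: False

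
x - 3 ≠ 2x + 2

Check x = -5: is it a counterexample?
Substitute x = -5 into the relation:
x = -5: LHS = (-5) - 3 = -8, RHS = 2·(-5) + 2 = -8; -8 ≠ -8 — FAILS

Since the claim fails at x = -5, this value is a counterexample.

Answer: Yes, x = -5 is a counterexample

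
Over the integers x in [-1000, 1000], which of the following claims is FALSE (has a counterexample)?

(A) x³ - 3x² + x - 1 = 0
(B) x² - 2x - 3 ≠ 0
(A) x = 0: LHS = 0³ - 3·0² + 0 - 1 = -1; -1 = 0 — FAILS
(B) x = -1: LHS = (-1)² - 2·(-1) - 3 = 0; 0 ≠ 0 — FAILS

Answer: Both A and B are false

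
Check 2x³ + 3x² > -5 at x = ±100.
x = 100: LHS = 2·100³ + 3·100² = 2030000; 2030000 > -5 — holds
x = -100: LHS = 2·(-100)³ + 3·(-100)² = -1970000; -1970000 > -5 — FAILS

Answer: Partially: holds for x = 100, fails for x = -100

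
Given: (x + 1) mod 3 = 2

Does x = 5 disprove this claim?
Substitute x = 5 into the relation:
x = 5: LHS = (5 + 1) mod 3 = 6 mod 3 = 0; 0 = 2 — FAILS

Since the claim fails at x = 5, this value is a counterexample.

Answer: Yes, x = 5 is a counterexample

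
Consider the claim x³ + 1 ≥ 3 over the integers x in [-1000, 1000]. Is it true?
The claim fails at x = 0:
x = 0: LHS = 0³ + 1 = 1; 1 ≥ 3 — FAILS

Because a single integer refutes it, the statement is false.

Answer: False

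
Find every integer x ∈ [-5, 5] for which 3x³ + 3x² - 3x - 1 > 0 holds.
Holds for: {-1, 1, 2, 3, 4, 5}
Fails for: {-5, -4, -3, -2, 0}

Answer: {-1, 1, 2, 3, 4, 5}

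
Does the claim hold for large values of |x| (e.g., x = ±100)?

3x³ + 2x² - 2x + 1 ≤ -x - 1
x = 100: LHS = 3·100³ + 2·100² - 2·100 + 1 = 3019801, RHS = -100 - 1 = -101; 3019801 ≤ -101 — FAILS
x = -100: LHS = 3·(-100)³ + 2·(-100)² - 2·(-100) + 1 = -2979799, RHS = -(-100) - 1 = 99; -2979799 ≤ 99 — holds

Answer: Partially: fails for x = 100, holds for x = -100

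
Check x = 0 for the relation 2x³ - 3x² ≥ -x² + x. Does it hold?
x = 0: LHS = 2·0³ - 3·0² = 0, RHS = -0² + 0 = 0; 0 ≥ 0 — holds

The relation is satisfied at x = 0.

Answer: Yes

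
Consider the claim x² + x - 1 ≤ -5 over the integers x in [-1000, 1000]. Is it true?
The claim fails at x = 0:
x = 0: LHS = 0² + 0 - 1 = -1; -1 ≤ -5 — FAILS

Because a single integer refutes it, the statement is false.

Answer: False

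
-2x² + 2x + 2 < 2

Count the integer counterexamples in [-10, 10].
Counterexamples in [-10, 10]: {0, 1}.

Counting them gives 2 values.

Answer: 2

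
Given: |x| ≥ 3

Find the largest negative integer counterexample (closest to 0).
Testing negative integers from -1 downward:
x = -1: LHS = |-1| = 1; 1 ≥ 3 — FAILS  ← closest negative counterexample to 0

Answer: x = -1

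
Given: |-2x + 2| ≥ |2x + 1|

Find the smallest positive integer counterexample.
Testing positive integers:
x = 1: LHS = |-2·1 + 2| = |0| = 0, RHS = |2·1 + 1| = |3| = 3; 0 ≥ 3 — FAILS  ← smallest positive counterexample

Answer: x = 1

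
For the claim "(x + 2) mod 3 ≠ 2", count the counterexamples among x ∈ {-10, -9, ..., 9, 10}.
Counterexamples in [-10, 10]: {-9, -6, -3, 0, 3, 6, 9}.

Counting them gives 7 values.

Answer: 7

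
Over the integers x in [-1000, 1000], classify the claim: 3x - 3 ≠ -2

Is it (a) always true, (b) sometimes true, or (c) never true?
Track d = LHS − RHS over the integers in [-1000, 1000]. Equality would need d = 0, but d changes sign only between consecutive integers, jumping over 0:
x = 0: LHS = 3·0 - 3 = -3; -3 ≠ -2 — holds  (d = -1)
x = 1: LHS = 3·1 - 3 = 0; 0 ≠ -2 — holds  (d = 2)
Away from these crossings d keeps a constant sign, and checking every integer in [-1000, 1000] confirms d ≠ 0 throughout. Hence the two sides are never equal, so the relation holds for every integer in [-1000, 1000].

No counterexample exists.

Answer: Always true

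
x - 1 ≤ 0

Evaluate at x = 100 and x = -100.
x = 100: LHS = 100 - 1 = 99; 99 ≤ 0 — FAILS
x = -100: LHS = (-100) - 1 = -101; -101 ≤ 0 — holds

Answer: Partially: fails for x = 100, holds for x = -100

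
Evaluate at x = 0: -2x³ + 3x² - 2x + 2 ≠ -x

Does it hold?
x = 0: LHS = -2·0³ + 3·0² - 2·0 + 2 = 2, RHS = -0 = 0; 2 ≠ 0 — holds

The relation is satisfied at x = 0.

Answer: Yes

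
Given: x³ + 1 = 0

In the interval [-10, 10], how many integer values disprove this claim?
Counterexamples in [-10, 10]: {-10, -9, -8, -7, -6, -5, -4, -3, -2, 0, 1, 2, 3, 4, 5, 6, 7, 8, 9, 10}.

Counting them gives 20 values.

Answer: 20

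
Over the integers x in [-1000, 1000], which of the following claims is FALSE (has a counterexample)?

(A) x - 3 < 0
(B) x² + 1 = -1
(A) x = 3: LHS = 3 - 3 = 0; 0 < 0 — FAILS
(B) x = 0: LHS = 0² + 1 = 1; 1 = -1 — FAILS

Answer: Both A and B are false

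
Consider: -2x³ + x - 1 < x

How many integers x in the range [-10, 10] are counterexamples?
Counterexamples in [-10, 10]: {-10, -9, -8, -7, -6, -5, -4, -3, -2, -1}.

Counting them gives 10 values.

Answer: 10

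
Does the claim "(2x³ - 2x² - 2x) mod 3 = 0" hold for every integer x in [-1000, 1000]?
The claim fails at x = 1:
x = 1: LHS = (2·1³ - 2·1² - 2·1) mod 3 = (-2) mod 3 = 1; 1 = 0 — FAILS

Because a single integer refutes it, the statement is false.

Answer: False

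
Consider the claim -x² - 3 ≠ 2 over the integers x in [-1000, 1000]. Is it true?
Over all integers in [-1000, 1000], LHS − RHS is always negative; it is closest to 0 at x = 0, where it equals -5:
x = 0: LHS = -0² - 3 = -3; -3 ≠ 2 — holds
At the ends of the range:
x = -1000: LHS = -(-1000)² - 3 = -1000003; -1000003 ≠ 2 — holds
x = 1000: LHS = -1000² - 3 = -1000003; -1000003 ≠ 2 — holds
Hence LHS − RHS is never 0, i.e. the two sides are never equal, so the relation holds for every integer in [-1000, 1000].

No counterexample exists.

Answer: True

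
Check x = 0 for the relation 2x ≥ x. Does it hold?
x = 0: LHS = 2·0 = 0; 0 ≥ 0 — holds

The relation is satisfied at x = 0.

Answer: Yes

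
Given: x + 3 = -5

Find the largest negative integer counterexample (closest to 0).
Testing negative integers from -1 downward:
x = -1: LHS = (-1) + 3 = 2; 2 = -5 — FAILS  ← closest negative counterexample to 0

Answer: x = -1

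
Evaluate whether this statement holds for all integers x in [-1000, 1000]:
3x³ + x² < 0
The claim fails at x = 0:
x = 0: LHS = 3·0³ + 0² = 0; 0 < 0 — FAILS

Because a single integer refutes it, the statement is false.

Answer: False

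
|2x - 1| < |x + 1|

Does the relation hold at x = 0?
x = 0: LHS = |2·0 - 1| = |-1| = 1, RHS = |0 + 1| = |1| = 1; 1 < 1 — FAILS

The relation fails at x = 0, so x = 0 is a counterexample.

Answer: No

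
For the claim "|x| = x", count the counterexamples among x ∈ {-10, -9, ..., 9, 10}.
Counterexamples in [-10, 10]: {-10, -9, -8, -7, -6, -5, -4, -3, -2, -1}.

Counting them gives 10 values.

Answer: 10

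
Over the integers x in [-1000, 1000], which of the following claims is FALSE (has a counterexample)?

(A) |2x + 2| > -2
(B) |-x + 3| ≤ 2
(A) An absolute value is never negative, so the left side is ≥ 0 for every x, while the right side is -2. Tightest case in [-1000, 1000] is x = -1:
x = -1: LHS = |2·(-1) + 2| = |0| = 0; 0 > -2 — holds
Hence LHS − RHS is never zero or negative, i.e. LHS > RHS throughout, so the relation holds for every integer in [-1000, 1000].

(B) x = 0: LHS = |-0 + 3| = |3| = 3; 3 ≤ 2 — FAILS

Only (B) has a counterexample.

Answer: B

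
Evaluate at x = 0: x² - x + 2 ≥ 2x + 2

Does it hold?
x = 0: LHS = 0² - 0 + 2 = 2, RHS = 2·0 + 2 = 2; 2 ≥ 2 — holds

The relation is satisfied at x = 0.

Answer: Yes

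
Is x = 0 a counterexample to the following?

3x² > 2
Substitute x = 0 into the relation:
x = 0: LHS = 3·0² = 0; 0 > 2 — FAILS

Since the claim fails at x = 0, this value is a counterexample.

Answer: Yes, x = 0 is a counterexample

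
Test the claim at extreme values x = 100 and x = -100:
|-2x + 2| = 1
x = 100: LHS = |-2·100 + 2| = |-198| = 198; 198 = 1 — FAILS
x = -100: LHS = |-2·(-100) + 2| = |202| = 202; 202 = 1 — FAILS

Answer: No, fails for both x = 100 and x = -100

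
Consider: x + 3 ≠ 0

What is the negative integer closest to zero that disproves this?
Testing negative integers from -1 downward:
x = -1: LHS = (-1) + 3 = 2; 2 ≠ 0 — holds
x = -2: LHS = (-2) + 3 = 1; 1 ≠ 0 — holds
x = -3: LHS = (-3) + 3 = 0; 0 ≠ 0 — FAILS  ← closest negative counterexample to 0

Answer: x = -3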